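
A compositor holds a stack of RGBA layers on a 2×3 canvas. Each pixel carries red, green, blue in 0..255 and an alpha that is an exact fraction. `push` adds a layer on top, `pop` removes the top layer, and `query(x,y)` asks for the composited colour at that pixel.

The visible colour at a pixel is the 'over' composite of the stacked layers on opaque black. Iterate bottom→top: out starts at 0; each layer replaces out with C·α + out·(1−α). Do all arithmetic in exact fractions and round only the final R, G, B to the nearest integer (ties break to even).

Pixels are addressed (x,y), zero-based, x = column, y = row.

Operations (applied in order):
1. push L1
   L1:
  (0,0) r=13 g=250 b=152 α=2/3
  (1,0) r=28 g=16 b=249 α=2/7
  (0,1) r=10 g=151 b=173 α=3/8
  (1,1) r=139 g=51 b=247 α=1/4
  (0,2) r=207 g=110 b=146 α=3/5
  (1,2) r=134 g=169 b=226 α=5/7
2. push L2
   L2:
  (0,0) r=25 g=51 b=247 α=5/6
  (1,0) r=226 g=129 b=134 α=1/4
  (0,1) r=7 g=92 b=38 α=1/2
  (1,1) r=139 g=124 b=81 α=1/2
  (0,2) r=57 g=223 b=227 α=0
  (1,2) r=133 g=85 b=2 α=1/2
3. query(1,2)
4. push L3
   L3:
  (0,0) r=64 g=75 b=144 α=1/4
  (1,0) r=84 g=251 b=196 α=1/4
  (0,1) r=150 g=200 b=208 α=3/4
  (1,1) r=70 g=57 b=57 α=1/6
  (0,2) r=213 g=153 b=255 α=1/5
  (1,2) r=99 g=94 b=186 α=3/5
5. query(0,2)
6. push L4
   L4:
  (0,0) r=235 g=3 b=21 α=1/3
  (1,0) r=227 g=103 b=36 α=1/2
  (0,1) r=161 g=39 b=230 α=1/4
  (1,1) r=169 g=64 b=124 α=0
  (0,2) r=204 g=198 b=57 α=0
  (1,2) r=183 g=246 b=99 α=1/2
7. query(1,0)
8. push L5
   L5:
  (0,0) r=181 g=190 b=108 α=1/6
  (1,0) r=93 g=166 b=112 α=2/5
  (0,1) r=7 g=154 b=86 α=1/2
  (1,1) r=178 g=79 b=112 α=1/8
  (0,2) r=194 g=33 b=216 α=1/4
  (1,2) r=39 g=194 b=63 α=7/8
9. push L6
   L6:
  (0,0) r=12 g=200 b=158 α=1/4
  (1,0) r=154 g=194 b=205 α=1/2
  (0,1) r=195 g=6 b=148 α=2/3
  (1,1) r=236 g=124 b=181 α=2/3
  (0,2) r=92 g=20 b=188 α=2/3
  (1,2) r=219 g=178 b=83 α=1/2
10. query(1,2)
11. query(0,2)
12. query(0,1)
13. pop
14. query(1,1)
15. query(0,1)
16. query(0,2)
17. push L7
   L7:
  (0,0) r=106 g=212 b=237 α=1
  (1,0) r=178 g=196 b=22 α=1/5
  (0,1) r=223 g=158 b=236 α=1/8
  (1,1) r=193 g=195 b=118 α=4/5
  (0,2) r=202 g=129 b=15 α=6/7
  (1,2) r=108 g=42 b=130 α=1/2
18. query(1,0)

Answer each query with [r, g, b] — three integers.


(1,2) stack=L1,L2; from [0,0,0]:
+L1 (α=5/7) → [670/7, 845/7, 1130/7]
+L2 (α=1/2) → [1601/14, 720/7, 572/7]
→ [114, 103, 82]

at x=0,y=2 over L1,L2,L3:
+L1 (α=3/5) → [621/5, 66, 438/5]
+L2 (α=0) → [621/5, 66, 438/5]
+L3 (α=1/5) → [3549/25, 417/5, 3027/25]
rounded: [142, 83, 121]

(1,0) stack=L1,L2,L3,L4; from [0,0,0]:
L1 α=2/7: [8, 32/7, 498/7]
L2 α=1/4: [125/2, 999/28, 608/7]
L3 α=1/4: [543/8, 10025/112, 799/7]
L4 α=1/2: [2359/16, 21561/224, 1051/14]
→ [147, 96, 75]

at x=1,y=2 over L1,L2,L3,L4,L5,L6:
after L1 α=5/7: [670/7, 845/7, 1130/7]
after L2 α=1/2: [1601/14, 720/7, 572/7]
after L3 α=3/5: [736/7, 3414/35, 1010/7]
after L4 α=1/2: [2017/14, 6012/35, 1703/14]
after L5 α=7/8: [5839/112, 26771/140, 7877/112]
after L6 α=1/2: [30367/224, 51691/280, 17173/224]
= [136, 185, 77]

(0,2) stack=L1,L2,L3,L4,L5,L6; from [0,0,0]:
L1 α=3/5: [621/5, 66, 438/5]
L2 α=0: [621/5, 66, 438/5]
L3 α=1/5: [3549/25, 417/5, 3027/25]
L4 α=0: [3549/25, 417/5, 3027/25]
L5 α=1/4: [15497/100, 354/5, 14481/100]
L6 α=2/3: [11299/100, 554/15, 52081/300]
= [113, 37, 174]

at x=0,y=1 over L1,L2,L3,L4,L5,L6:
+L1 (α=3/8) → [15/4, 453/8, 519/8]
+L2 (α=1/2) → [43/8, 1189/16, 823/16]
+L3 (α=3/4) → [3643/32, 10789/64, 10807/64]
+L4 (α=1/4) → [16081/128, 34863/256, 47141/256]
+L5 (α=1/2) → [16977/256, 74287/512, 69157/512]
+L6 (α=2/3) → [38939/256, 80431/1536, 220709/1536]
→ [152, 52, 144]

query (1,1) [L1,L2,L3,L4,L5] — begin 0,0,0
L1 α=1/4: [139/4, 51/4, 247/4]
L2 α=1/2: [695/8, 547/8, 571/8]
L3 α=1/6: [1345/16, 3191/48, 3311/48]
L4 α=0: [1345/16, 3191/48, 3311/48]
L5 α=1/8: [12263/128, 26129/384, 28553/384]
→ [96, 68, 74]

(0,1) stack=L1,L2,L3,L4,L5; from [0,0,0]:
L1 α=3/8: [15/4, 453/8, 519/8]
L2 α=1/2: [43/8, 1189/16, 823/16]
L3 α=3/4: [3643/32, 10789/64, 10807/64]
L4 α=1/4: [16081/128, 34863/256, 47141/256]
L5 α=1/2: [16977/256, 74287/512, 69157/512]
rounded: [66, 145, 135]

(0,2) stack=L1,L2,L3,L4,L5; from [0,0,0]:
after L1 α=3/5: [621/5, 66, 438/5]
after L2 α=0: [621/5, 66, 438/5]
after L3 α=1/5: [3549/25, 417/5, 3027/25]
after L4 α=0: [3549/25, 417/5, 3027/25]
after L5 α=1/4: [15497/100, 354/5, 14481/100]
→ [155, 71, 145]

query (1,0) [L1,L2,L3,L4,L5,L7] — begin 0,0,0
L1 α=2/7: [8, 32/7, 498/7]
L2 α=1/4: [125/2, 999/28, 608/7]
L3 α=1/4: [543/8, 10025/112, 799/7]
L4 α=1/2: [2359/16, 21561/224, 1051/14]
L5 α=2/5: [10053/80, 139051/1120, 6289/70]
L7 α=1/5: [13613/100, 193931/1400, 13348/175]
= [136, 139, 76]


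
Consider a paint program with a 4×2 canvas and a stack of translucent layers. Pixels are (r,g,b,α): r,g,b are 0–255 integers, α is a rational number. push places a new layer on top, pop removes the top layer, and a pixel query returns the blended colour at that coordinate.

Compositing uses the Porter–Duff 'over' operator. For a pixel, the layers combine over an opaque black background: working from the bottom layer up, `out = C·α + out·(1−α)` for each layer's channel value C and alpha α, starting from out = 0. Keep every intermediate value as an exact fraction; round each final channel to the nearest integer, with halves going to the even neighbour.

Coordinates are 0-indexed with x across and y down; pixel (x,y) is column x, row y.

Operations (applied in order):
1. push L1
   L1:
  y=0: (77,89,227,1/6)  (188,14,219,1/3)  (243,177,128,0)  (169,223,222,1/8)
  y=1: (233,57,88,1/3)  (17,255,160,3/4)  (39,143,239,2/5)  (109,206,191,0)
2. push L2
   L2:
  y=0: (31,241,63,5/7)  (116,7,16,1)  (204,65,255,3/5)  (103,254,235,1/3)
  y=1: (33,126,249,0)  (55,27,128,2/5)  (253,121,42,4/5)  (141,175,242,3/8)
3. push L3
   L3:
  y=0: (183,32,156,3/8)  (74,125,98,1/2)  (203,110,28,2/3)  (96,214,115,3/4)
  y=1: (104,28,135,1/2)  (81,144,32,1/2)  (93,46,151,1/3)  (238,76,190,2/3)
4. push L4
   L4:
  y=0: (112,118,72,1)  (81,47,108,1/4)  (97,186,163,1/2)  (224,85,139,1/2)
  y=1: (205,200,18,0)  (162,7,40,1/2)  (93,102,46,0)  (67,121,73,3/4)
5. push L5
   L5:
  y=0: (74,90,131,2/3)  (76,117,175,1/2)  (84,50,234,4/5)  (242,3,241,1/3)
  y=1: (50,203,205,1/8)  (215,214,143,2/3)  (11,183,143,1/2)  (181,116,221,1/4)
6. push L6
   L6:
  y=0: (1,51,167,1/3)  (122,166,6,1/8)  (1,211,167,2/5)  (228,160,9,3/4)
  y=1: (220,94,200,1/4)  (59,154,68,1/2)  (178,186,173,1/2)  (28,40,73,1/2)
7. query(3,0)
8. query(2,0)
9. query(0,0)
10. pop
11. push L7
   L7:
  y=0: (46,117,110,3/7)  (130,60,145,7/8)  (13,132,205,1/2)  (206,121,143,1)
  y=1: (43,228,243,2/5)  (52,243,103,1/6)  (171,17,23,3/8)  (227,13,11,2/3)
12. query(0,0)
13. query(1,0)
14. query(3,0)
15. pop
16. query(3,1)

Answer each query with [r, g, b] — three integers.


(3,0) stack=L1,L2,L3,L4,L5,L6; from [0,0,0]:
+L1 (α=1/8) → [169/8, 223/8, 111/4]
+L2 (α=1/3) → [581/12, 413/4, 581/6]
+L3 (α=3/4) → [4037/48, 2981/16, 2651/24]
+L4 (α=1/2) → [14789/96, 4341/32, 5987/48]
+L5 (α=1/3) → [26405/144, 1463/16, 11771/72]
+L6 (α=3/4) → [124901/576, 9143/64, 13715/288]
rounded: [217, 143, 48]

(2,0) stack=L1,L2,L3,L4,L5,L6; from [0,0,0]:
L1 α=0: [0, 0, 0]
L2 α=3/5: [612/5, 39, 153]
L3 α=2/3: [2642/15, 259/3, 209/3]
L4 α=1/2: [4097/30, 817/6, 349/3]
L5 α=4/5: [14177/150, 2017/30, 3157/15]
L6 α=2/5: [14277/250, 6237/50, 4827/25]
rounded: [57, 125, 193]

(0,0) stack=L1,L2,L3,L4,L5,L6; from [0,0,0]:
+L1 (α=1/6) → [77/6, 89/6, 227/6]
+L2 (α=5/7) → [542/21, 3704/21, 1172/21]
+L3 (α=3/8) → [14239/168, 2567/21, 1961/21]
+L4 (α=1) → [112, 118, 72]
+L5 (α=2/3) → [260/3, 298/3, 334/3]
+L6 (α=1/3) → [523/9, 749/9, 1169/9]
rounded: [58, 83, 130]

query (0,0) [L1,L2,L3,L4,L5,L7] — begin 0,0,0
after L1 α=1/6: [77/6, 89/6, 227/6]
after L2 α=5/7: [542/21, 3704/21, 1172/21]
after L3 α=3/8: [14239/168, 2567/21, 1961/21]
after L4 α=1: [112, 118, 72]
after L5 α=2/3: [260/3, 298/3, 334/3]
after L7 α=3/7: [1454/21, 2245/21, 2326/21]
→ [69, 107, 111]

query (1,0) [L1,L2,L3,L4,L5,L7] — begin 0,0,0
+L1 (α=1/3) → [188/3, 14/3, 73]
+L2 (α=1) → [116, 7, 16]
+L3 (α=1/2) → [95, 66, 57]
+L4 (α=1/4) → [183/2, 245/4, 279/4]
+L5 (α=1/2) → [335/4, 713/8, 979/8]
+L7 (α=7/8) → [3975/32, 4073/64, 9099/64]
= [124, 64, 142]

query (3,0) [L1,L2,L3,L4,L5,L7] — begin 0,0,0
after L1 α=1/8: [169/8, 223/8, 111/4]
after L2 α=1/3: [581/12, 413/4, 581/6]
after L3 α=3/4: [4037/48, 2981/16, 2651/24]
after L4 α=1/2: [14789/96, 4341/32, 5987/48]
after L5 α=1/3: [26405/144, 1463/16, 11771/72]
after L7 α=1: [206, 121, 143]
→ [206, 121, 143]

(3,1) stack=L1,L2,L3,L4,L5; from [0,0,0]:
+L1 (α=0) → [0, 0, 0]
+L2 (α=3/8) → [423/8, 525/8, 363/4]
+L3 (α=2/3) → [4231/24, 1741/24, 1883/12]
+L4 (α=3/4) → [9055/96, 10453/96, 4511/48]
+L5 (α=1/4) → [14847/128, 14165/128, 8047/64]
= [116, 111, 126]


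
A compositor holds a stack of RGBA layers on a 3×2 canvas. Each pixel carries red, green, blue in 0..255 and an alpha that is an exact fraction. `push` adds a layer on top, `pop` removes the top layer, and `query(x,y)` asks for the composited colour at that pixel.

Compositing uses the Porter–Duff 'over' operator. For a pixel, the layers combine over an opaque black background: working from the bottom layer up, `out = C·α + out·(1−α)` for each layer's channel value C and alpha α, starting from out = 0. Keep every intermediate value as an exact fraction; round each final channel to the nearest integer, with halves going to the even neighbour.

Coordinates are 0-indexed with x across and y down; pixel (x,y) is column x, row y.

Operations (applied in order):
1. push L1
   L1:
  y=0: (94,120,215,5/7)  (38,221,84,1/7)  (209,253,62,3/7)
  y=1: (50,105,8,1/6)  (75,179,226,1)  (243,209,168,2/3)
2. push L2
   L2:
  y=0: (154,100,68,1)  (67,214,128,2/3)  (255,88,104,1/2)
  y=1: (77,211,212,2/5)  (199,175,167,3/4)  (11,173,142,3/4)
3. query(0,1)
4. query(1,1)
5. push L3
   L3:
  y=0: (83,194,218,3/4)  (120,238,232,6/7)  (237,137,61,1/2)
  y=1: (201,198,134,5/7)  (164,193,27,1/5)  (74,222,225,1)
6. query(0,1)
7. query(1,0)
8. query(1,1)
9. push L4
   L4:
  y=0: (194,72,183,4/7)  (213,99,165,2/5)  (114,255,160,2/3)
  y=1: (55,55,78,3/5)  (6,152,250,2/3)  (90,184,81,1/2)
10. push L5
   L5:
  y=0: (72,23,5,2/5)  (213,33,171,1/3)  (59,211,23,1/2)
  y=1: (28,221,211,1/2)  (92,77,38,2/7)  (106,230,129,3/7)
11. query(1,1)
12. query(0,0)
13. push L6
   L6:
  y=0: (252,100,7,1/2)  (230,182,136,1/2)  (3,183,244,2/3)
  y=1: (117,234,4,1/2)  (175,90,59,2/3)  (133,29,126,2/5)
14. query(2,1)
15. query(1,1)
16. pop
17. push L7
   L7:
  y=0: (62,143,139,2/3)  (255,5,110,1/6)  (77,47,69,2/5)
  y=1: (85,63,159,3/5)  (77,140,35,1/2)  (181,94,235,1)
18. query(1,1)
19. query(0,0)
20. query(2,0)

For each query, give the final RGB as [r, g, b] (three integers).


(0,1) stack=L1,L2; from [0,0,0]:
L1 α=1/6: [25/3, 35/2, 4/3]
L2 α=2/5: [179/5, 949/10, 428/5]
= [36, 95, 86]

at x=1,y=1 over L1,L2:
+L1 (α=1) → [75, 179, 226]
+L2 (α=3/4) → [168, 176, 727/4]
→ [168, 176, 182]

(0,1) stack=L1,L2,L3; from [0,0,0]:
+L1 (α=1/6) → [25/3, 35/2, 4/3]
+L2 (α=2/5) → [179/5, 949/10, 428/5]
+L3 (α=5/7) → [769/5, 5899/35, 4206/35]
→ [154, 169, 120]

(1,0) stack=L1,L2,L3; from [0,0,0]:
L1 α=1/7: [38/7, 221/7, 12]
L2 α=2/3: [976/21, 3217/21, 268/3]
L3 α=6/7: [16096/147, 33205/147, 4444/21]
rounded: [109, 226, 212]

at x=1,y=1 over L1,L2,L3:
+L1 (α=1) → [75, 179, 226]
+L2 (α=3/4) → [168, 176, 727/4]
+L3 (α=1/5) → [836/5, 897/5, 754/5]
= [167, 179, 151]

(1,1) stack=L1,L2,L3,L4,L5; from [0,0,0]:
after L1 α=1: [75, 179, 226]
after L2 α=3/4: [168, 176, 727/4]
after L3 α=1/5: [836/5, 897/5, 754/5]
after L4 α=2/3: [896/15, 2417/15, 3254/15]
after L5 α=2/7: [1448/21, 2879/21, 3482/21]
→ [69, 137, 166]

(0,0) stack=L1,L2,L3,L4,L5; from [0,0,0]:
L1 α=5/7: [470/7, 600/7, 1075/7]
L2 α=1: [154, 100, 68]
L3 α=3/4: [403/4, 341/2, 361/2]
L4 α=4/7: [4313/28, 1599/14, 2547/14]
L5 α=2/5: [16971/140, 5441/70, 7781/70]
rounded: [121, 78, 111]

(2,1) stack=L1,L2,L3,L4,L5,L6; from [0,0,0]:
L1 α=2/3: [162, 418/3, 112]
L2 α=3/4: [195/4, 1975/12, 269/2]
L3 α=1: [74, 222, 225]
L4 α=1/2: [82, 203, 153]
L5 α=3/7: [646/7, 1502/7, 999/7]
L6 α=2/5: [760/7, 4912/35, 4761/35]
→ [109, 140, 136]

query (1,1) [L1,L2,L3,L4,L5,L6] — begin 0,0,0
after L1 α=1: [75, 179, 226]
after L2 α=3/4: [168, 176, 727/4]
after L3 α=1/5: [836/5, 897/5, 754/5]
after L4 α=2/3: [896/15, 2417/15, 3254/15]
after L5 α=2/7: [1448/21, 2879/21, 3482/21]
after L6 α=2/3: [8798/63, 6659/63, 5960/63]
→ [140, 106, 95]

(1,1) stack=L1,L2,L3,L4,L5,L7; from [0,0,0]:
L1 α=1: [75, 179, 226]
L2 α=3/4: [168, 176, 727/4]
L3 α=1/5: [836/5, 897/5, 754/5]
L4 α=2/3: [896/15, 2417/15, 3254/15]
L5 α=2/7: [1448/21, 2879/21, 3482/21]
L7 α=1/2: [3065/42, 5819/42, 4217/42]
= [73, 139, 100]

query (0,0) [L1,L2,L3,L4,L5,L7] — begin 0,0,0
after L1 α=5/7: [470/7, 600/7, 1075/7]
after L2 α=1: [154, 100, 68]
after L3 α=3/4: [403/4, 341/2, 361/2]
after L4 α=4/7: [4313/28, 1599/14, 2547/14]
after L5 α=2/5: [16971/140, 5441/70, 7781/70]
after L7 α=2/3: [34331/420, 8487/70, 27241/210]
→ [82, 121, 130]

at x=2,y=0 over L1,L2,L3,L4,L5,L7:
L1 α=3/7: [627/7, 759/7, 186/7]
L2 α=1/2: [1206/7, 1375/14, 457/7]
L3 α=1/2: [2865/14, 3293/28, 442/7]
L4 α=2/3: [2019/14, 17573/84, 894/7]
L5 α=1/2: [2845/28, 35297/168, 1055/14]
L7 α=2/5: [12847/140, 40561/280, 5097/70]
→ [92, 145, 73]


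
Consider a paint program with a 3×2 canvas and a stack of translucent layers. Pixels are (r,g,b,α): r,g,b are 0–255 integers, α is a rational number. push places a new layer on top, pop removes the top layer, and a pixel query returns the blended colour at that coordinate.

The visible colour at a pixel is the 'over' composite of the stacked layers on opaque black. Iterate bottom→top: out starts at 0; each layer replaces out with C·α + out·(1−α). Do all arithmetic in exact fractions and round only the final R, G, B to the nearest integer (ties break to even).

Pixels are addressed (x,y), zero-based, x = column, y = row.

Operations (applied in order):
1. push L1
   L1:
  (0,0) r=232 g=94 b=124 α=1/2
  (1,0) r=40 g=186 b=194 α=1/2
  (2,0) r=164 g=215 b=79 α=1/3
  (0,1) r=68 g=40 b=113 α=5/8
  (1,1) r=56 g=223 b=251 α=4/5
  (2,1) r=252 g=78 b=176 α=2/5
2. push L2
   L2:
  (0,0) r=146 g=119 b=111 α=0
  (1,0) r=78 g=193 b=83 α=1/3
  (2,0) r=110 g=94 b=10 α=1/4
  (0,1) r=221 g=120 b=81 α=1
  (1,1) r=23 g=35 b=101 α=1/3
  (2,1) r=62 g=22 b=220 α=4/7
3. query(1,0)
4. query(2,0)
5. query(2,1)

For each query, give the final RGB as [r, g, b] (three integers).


(1,0) stack=L1,L2; from [0,0,0]:
after L1 α=1/2: [20, 93, 97]
after L2 α=1/3: [118/3, 379/3, 277/3]
= [39, 126, 92]

at x=2,y=0 over L1,L2:
after L1 α=1/3: [164/3, 215/3, 79/3]
after L2 α=1/4: [137/2, 309/4, 89/4]
= [68, 77, 22]

(2,1) stack=L1,L2; from [0,0,0]:
+L1 (α=2/5) → [504/5, 156/5, 352/5]
+L2 (α=4/7) → [2752/35, 908/35, 5456/35]
→ [79, 26, 156]


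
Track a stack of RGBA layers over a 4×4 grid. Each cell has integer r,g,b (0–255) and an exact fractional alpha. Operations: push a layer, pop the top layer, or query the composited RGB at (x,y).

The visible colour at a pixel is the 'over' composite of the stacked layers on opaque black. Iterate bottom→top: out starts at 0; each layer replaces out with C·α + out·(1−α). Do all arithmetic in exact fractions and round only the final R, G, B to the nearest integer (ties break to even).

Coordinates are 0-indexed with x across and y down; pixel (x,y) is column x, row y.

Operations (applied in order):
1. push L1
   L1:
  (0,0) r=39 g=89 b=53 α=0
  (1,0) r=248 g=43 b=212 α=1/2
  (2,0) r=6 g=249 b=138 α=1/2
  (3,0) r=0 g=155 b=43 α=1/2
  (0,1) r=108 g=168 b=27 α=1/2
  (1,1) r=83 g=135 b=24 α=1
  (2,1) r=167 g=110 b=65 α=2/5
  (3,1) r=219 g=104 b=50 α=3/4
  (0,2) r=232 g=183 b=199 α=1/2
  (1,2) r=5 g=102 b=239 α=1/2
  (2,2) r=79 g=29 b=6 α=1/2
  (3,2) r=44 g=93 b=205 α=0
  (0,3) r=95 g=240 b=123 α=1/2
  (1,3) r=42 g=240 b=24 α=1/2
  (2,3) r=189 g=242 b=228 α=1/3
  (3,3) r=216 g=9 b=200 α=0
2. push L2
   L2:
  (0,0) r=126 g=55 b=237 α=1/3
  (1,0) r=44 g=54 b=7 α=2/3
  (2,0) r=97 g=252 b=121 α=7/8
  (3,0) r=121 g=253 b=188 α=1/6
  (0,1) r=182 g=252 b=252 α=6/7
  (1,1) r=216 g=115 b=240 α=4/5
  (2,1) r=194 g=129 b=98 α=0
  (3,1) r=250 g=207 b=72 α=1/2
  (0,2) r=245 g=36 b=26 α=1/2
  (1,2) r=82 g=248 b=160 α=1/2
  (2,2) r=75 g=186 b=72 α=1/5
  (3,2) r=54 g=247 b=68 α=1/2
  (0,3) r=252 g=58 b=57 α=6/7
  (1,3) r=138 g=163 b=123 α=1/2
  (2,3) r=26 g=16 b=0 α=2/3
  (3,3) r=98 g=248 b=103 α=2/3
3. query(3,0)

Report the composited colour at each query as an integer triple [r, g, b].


query (3,0) [L1,L2] — begin 0,0,0
after L1 α=1/2: [0, 155/2, 43/2]
after L2 α=1/6: [121/6, 427/4, 197/4]
→ [20, 107, 49]


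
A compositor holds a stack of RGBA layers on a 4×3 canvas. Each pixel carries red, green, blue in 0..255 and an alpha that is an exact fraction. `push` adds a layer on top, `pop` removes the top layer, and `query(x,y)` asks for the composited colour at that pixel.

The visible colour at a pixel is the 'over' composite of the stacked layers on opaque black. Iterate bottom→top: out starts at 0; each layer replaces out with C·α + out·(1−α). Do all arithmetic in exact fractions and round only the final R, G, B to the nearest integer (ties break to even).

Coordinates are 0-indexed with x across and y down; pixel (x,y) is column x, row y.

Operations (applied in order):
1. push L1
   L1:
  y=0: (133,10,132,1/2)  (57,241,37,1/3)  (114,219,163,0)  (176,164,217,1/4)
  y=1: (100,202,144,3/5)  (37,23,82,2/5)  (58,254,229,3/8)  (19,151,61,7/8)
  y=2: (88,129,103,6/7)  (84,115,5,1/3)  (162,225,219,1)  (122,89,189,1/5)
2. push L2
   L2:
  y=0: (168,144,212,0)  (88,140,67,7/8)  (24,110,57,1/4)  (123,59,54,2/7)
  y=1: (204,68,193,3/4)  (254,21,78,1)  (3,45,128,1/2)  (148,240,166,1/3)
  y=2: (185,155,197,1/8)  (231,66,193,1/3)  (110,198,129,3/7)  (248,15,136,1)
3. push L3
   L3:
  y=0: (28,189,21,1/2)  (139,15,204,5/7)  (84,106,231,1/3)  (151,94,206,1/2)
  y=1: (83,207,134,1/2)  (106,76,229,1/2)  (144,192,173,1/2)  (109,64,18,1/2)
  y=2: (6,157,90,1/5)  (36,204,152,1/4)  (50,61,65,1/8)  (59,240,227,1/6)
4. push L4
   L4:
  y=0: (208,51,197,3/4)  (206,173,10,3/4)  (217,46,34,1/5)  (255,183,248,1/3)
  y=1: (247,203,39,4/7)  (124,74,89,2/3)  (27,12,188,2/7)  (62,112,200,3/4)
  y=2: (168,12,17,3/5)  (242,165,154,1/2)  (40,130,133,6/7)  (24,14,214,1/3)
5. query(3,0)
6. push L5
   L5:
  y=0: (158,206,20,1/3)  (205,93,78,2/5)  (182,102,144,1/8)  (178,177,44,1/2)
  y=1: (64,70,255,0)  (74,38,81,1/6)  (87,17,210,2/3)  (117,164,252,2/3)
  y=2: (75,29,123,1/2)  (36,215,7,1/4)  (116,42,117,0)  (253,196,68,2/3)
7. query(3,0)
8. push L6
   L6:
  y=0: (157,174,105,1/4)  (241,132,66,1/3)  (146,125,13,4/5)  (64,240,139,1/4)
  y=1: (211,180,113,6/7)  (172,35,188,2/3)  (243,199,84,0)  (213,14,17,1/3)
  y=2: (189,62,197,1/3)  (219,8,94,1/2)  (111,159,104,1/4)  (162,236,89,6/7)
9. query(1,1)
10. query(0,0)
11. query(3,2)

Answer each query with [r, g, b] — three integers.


(3,0) stack=L1,L2,L3,L4; from [0,0,0]:
L1 α=1/4: [44, 41, 217/4]
L2 α=2/7: [466/7, 323/7, 1517/28]
L3 α=1/2: [1523/14, 981/14, 7285/56]
L4 α=1/3: [3308/21, 754/7, 4743/28]
rounded: [158, 108, 169]

at x=3,y=0 over L1,L2,L3,L4,L5:
+L1 (α=1/4) → [44, 41, 217/4]
+L2 (α=2/7) → [466/7, 323/7, 1517/28]
+L3 (α=1/2) → [1523/14, 981/14, 7285/56]
+L4 (α=1/3) → [3308/21, 754/7, 4743/28]
+L5 (α=1/2) → [3523/21, 1993/14, 5975/56]
= [168, 142, 107]

(1,1) stack=L1,L2,L3,L4,L5,L6; from [0,0,0]:
after L1 α=2/5: [74/5, 46/5, 164/5]
after L2 α=1: [254, 21, 78]
after L3 α=1/2: [180, 97/2, 307/2]
after L4 α=2/3: [428/3, 131/2, 221/2]
after L5 α=1/6: [1181/9, 731/12, 1267/12]
after L6 α=2/3: [4277/27, 1571/36, 5779/36]
→ [158, 44, 161]

at x=0,y=0 over L1,L2,L3,L4,L5,L6:
+L1 (α=1/2) → [133/2, 5, 66]
+L2 (α=0) → [133/2, 5, 66]
+L3 (α=1/2) → [189/4, 97, 87/2]
+L4 (α=3/4) → [2685/16, 125/2, 1269/8]
+L5 (α=1/3) → [3949/24, 331/3, 1349/12]
+L6 (α=1/4) → [5205/32, 505/4, 1769/16]
= [163, 126, 111]

at x=3,y=2 over L1,L2,L3,L4,L5,L6:
+L1 (α=1/5) → [122/5, 89/5, 189/5]
+L2 (α=1) → [248, 15, 136]
+L3 (α=1/6) → [433/2, 105/2, 907/6]
+L4 (α=1/3) → [457/3, 119/3, 1549/9]
+L5 (α=2/3) → [1975/9, 1295/9, 2773/27]
+L6 (α=6/7) → [10723/63, 14039/63, 17191/189]
→ [170, 223, 91]


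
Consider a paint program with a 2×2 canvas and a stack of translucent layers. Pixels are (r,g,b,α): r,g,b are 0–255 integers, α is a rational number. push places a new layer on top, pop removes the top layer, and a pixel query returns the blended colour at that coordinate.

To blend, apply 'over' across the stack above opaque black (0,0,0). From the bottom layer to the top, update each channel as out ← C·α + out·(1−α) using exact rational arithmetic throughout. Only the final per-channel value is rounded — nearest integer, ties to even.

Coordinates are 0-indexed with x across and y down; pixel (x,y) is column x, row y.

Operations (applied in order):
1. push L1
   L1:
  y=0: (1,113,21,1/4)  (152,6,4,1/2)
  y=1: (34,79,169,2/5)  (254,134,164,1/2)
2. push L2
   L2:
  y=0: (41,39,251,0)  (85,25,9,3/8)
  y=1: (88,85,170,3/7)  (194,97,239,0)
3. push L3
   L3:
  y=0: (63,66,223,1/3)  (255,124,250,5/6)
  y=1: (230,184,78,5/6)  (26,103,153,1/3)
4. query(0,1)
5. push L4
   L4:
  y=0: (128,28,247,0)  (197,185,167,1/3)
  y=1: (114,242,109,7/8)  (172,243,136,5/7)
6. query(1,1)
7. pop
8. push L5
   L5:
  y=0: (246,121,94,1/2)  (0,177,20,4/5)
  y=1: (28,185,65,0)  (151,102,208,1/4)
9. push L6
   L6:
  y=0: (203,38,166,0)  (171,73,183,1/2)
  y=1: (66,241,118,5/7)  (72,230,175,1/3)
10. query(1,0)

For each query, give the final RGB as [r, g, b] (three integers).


query (0,1) [L1,L2,L3] — begin 0,0,0
after L1 α=2/5: [68/5, 158/5, 338/5]
after L2 α=3/7: [1592/35, 1907/35, 3902/35]
after L3 α=5/6: [20921/105, 11369/70, 8776/105]
rounded: [199, 162, 84]

query (1,1) [L1,L2,L3,L4] — begin 0,0,0
+L1 (α=1/2) → [127, 67, 82]
+L2 (α=0) → [127, 67, 82]
+L3 (α=1/3) → [280/3, 79, 317/3]
+L4 (α=5/7) → [3140/21, 1373/7, 382/3]
= [150, 196, 127]

(1,0) stack=L1,L2,L3,L5,L6; from [0,0,0]:
+L1 (α=1/2) → [76, 3, 2]
+L2 (α=3/8) → [635/8, 45/4, 37/8]
+L3 (α=5/6) → [10835/48, 2525/24, 10037/48]
+L5 (α=4/5) → [2167/48, 19517/120, 13877/240]
+L6 (α=1/2) → [10375/96, 28277/240, 57797/480]
= [108, 118, 120]


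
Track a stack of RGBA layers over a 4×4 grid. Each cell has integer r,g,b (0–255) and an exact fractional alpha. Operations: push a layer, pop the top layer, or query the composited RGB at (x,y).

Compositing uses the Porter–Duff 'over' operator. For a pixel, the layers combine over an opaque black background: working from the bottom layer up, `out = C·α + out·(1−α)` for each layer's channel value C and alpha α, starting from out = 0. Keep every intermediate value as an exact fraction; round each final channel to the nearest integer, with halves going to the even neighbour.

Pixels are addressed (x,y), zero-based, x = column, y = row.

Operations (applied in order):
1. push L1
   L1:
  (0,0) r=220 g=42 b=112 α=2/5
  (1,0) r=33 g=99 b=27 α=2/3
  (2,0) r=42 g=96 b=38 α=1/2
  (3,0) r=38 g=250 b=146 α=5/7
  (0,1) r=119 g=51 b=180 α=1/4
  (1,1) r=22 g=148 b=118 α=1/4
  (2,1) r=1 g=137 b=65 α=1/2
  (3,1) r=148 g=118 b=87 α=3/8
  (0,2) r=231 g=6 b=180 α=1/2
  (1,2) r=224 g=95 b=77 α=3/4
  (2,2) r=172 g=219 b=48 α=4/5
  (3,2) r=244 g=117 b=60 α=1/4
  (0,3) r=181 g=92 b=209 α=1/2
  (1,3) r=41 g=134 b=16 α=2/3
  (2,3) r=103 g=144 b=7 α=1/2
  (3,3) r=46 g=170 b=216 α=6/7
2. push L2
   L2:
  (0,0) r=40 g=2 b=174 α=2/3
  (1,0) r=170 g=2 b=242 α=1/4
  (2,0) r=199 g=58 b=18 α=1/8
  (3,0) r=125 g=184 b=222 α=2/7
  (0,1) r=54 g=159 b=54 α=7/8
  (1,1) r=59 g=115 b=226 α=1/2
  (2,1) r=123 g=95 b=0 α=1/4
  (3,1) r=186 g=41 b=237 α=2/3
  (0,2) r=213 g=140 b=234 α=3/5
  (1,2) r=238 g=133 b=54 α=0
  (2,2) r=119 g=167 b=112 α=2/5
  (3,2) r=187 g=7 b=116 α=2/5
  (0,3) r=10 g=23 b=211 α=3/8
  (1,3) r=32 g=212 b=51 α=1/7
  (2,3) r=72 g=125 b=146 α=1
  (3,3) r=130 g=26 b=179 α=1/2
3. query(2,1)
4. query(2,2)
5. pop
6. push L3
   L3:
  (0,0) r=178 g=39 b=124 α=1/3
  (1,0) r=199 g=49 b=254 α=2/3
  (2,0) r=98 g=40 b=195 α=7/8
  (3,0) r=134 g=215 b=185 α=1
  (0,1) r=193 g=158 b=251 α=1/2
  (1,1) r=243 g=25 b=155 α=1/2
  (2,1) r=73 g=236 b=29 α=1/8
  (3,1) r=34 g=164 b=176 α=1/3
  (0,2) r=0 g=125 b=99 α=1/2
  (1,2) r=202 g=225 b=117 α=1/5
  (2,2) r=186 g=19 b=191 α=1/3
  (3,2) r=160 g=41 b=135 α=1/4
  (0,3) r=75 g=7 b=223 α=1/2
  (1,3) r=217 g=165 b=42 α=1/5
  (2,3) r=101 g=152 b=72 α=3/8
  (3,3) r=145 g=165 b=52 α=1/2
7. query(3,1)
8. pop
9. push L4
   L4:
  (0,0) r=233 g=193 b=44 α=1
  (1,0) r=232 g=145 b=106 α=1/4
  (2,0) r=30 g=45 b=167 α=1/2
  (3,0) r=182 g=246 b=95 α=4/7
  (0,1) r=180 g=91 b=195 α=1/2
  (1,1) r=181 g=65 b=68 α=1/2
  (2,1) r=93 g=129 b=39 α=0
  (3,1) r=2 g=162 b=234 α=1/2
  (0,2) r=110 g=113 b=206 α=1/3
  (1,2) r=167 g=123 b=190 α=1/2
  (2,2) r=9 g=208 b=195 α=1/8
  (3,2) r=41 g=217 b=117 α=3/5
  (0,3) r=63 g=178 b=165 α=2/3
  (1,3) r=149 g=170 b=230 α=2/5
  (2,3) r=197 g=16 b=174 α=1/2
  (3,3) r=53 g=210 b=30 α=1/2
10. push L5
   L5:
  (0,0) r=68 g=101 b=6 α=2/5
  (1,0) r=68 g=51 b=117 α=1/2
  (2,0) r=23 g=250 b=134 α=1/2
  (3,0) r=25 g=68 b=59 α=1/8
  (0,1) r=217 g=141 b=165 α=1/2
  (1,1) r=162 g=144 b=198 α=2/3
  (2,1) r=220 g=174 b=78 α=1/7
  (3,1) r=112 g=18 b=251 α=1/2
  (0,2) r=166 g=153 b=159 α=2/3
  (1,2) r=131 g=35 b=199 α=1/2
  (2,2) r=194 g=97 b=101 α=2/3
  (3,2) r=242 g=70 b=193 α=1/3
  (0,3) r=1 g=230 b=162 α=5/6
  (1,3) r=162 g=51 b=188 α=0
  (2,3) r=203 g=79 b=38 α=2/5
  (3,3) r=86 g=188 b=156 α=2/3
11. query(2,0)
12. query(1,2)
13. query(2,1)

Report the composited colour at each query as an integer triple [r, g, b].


query (2,1) [L1,L2] — begin 0,0,0
after L1 α=1/2: [1/2, 137/2, 65/2]
after L2 α=1/4: [249/8, 601/8, 195/8]
= [31, 75, 24]

query (2,2) [L1,L2] — begin 0,0,0
+L1 (α=4/5) → [688/5, 876/5, 192/5]
+L2 (α=2/5) → [3254/25, 4298/25, 1696/25]
= [130, 172, 68]

query (3,1) [L1,L3] — begin 0,0,0
+L1 (α=3/8) → [111/2, 177/4, 261/8]
+L3 (α=1/3) → [145/3, 505/6, 965/12]
→ [48, 84, 80]

(2,0) stack=L1,L4,L5; from [0,0,0]:
+L1 (α=1/2) → [21, 48, 19]
+L4 (α=1/2) → [51/2, 93/2, 93]
+L5 (α=1/2) → [97/4, 593/4, 227/2]
rounded: [24, 148, 114]

(1,2) stack=L1,L4,L5; from [0,0,0]:
after L1 α=3/4: [168, 285/4, 231/4]
after L4 α=1/2: [335/2, 777/8, 991/8]
after L5 α=1/2: [597/4, 1057/16, 2583/16]
= [149, 66, 161]

(2,1) stack=L1,L4,L5; from [0,0,0]:
after L1 α=1/2: [1/2, 137/2, 65/2]
after L4 α=0: [1/2, 137/2, 65/2]
after L5 α=1/7: [223/7, 585/7, 39]
→ [32, 84, 39]


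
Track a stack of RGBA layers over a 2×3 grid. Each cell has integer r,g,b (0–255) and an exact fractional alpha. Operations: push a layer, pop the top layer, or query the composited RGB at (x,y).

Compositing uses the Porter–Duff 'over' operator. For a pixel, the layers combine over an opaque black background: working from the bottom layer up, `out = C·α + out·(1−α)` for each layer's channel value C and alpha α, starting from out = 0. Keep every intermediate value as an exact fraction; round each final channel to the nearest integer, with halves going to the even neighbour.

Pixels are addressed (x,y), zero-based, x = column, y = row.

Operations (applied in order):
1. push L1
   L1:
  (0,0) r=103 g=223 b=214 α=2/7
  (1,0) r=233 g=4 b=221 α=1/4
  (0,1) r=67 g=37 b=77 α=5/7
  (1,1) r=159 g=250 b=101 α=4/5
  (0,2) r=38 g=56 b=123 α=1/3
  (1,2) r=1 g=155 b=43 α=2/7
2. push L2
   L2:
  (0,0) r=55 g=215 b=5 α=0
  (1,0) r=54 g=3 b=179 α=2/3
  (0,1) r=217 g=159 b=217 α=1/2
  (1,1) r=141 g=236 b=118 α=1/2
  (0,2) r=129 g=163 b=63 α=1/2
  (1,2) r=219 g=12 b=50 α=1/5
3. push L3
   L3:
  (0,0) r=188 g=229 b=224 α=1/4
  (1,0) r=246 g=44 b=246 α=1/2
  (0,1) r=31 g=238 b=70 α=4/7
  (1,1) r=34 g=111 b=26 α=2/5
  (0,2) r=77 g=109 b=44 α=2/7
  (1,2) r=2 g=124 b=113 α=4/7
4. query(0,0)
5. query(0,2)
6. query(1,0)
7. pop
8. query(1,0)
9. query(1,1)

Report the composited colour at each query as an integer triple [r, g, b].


query (0,0) [L1,L2,L3] — begin 0,0,0
L1 α=2/7: [206/7, 446/7, 428/7]
L2 α=0: [206/7, 446/7, 428/7]
L3 α=1/4: [967/14, 2941/28, 713/7]
= [69, 105, 102]

(0,2) stack=L1,L2,L3; from [0,0,0]:
+L1 (α=1/3) → [38/3, 56/3, 41]
+L2 (α=1/2) → [425/6, 545/6, 52]
+L3 (α=2/7) → [3049/42, 4033/42, 348/7]
rounded: [73, 96, 50]

(1,0) stack=L1,L2,L3; from [0,0,0]:
+L1 (α=1/4) → [233/4, 1, 221/4]
+L2 (α=2/3) → [665/12, 7/3, 551/4]
+L3 (α=1/2) → [3617/24, 139/6, 1535/8]
rounded: [151, 23, 192]

(1,0) stack=L1,L2; from [0,0,0]:
L1 α=1/4: [233/4, 1, 221/4]
L2 α=2/3: [665/12, 7/3, 551/4]
= [55, 2, 138]

query (1,1) [L1,L2] — begin 0,0,0
+L1 (α=4/5) → [636/5, 200, 404/5]
+L2 (α=1/2) → [1341/10, 218, 497/5]
→ [134, 218, 99]


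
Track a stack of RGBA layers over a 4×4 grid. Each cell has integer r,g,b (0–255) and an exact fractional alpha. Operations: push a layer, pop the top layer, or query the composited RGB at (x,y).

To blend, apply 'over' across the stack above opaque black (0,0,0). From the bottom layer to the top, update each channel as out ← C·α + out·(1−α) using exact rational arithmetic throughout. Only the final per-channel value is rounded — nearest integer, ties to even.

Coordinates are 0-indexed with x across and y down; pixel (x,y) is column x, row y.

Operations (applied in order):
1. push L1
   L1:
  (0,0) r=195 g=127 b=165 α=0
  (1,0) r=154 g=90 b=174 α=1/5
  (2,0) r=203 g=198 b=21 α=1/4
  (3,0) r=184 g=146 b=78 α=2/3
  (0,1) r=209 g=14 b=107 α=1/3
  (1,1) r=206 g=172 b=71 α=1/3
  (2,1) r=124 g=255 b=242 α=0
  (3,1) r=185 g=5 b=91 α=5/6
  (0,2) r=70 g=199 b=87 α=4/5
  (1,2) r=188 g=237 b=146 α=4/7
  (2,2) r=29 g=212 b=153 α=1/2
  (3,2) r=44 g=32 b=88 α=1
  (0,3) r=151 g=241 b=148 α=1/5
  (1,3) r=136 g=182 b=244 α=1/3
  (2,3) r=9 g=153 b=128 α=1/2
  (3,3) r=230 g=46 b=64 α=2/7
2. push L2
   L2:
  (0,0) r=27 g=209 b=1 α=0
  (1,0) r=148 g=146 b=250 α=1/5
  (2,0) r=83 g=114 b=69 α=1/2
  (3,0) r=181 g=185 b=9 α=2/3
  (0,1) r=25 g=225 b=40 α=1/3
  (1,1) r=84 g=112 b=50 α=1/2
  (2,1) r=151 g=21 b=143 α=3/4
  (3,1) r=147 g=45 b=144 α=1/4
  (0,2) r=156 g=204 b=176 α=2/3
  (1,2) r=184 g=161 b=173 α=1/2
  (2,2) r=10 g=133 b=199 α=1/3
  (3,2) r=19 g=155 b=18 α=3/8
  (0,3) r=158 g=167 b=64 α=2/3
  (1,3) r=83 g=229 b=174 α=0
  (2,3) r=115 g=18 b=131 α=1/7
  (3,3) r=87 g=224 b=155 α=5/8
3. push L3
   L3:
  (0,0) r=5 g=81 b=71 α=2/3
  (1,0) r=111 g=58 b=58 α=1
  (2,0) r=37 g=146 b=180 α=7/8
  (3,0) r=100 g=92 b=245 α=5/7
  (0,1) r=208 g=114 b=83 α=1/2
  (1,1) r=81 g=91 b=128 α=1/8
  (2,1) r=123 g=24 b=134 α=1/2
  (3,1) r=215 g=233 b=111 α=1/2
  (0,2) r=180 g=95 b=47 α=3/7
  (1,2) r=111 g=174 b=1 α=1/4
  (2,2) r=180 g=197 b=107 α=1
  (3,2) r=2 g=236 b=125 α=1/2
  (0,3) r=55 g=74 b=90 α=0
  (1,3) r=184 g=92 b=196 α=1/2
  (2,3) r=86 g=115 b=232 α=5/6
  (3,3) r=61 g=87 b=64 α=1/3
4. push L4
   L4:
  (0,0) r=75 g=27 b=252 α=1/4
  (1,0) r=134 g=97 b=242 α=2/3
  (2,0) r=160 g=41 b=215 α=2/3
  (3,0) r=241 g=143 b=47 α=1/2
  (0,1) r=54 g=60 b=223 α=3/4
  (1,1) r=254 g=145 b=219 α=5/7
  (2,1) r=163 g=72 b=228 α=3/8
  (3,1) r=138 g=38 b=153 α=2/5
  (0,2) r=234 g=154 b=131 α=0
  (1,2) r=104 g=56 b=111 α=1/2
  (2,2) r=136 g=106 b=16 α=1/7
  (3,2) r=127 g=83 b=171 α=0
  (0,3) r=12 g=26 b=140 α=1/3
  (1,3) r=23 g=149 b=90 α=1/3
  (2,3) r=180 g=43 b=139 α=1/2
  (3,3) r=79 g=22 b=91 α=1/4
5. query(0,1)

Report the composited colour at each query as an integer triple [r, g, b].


at x=0,y=1 over L1,L2,L3,L4:
after L1 α=1/3: [209/3, 14/3, 107/3]
after L2 α=1/3: [493/9, 703/9, 334/9]
after L3 α=1/2: [2365/18, 1729/18, 1081/18]
after L4 α=3/4: [5281/72, 4969/72, 13123/72]
→ [73, 69, 182]


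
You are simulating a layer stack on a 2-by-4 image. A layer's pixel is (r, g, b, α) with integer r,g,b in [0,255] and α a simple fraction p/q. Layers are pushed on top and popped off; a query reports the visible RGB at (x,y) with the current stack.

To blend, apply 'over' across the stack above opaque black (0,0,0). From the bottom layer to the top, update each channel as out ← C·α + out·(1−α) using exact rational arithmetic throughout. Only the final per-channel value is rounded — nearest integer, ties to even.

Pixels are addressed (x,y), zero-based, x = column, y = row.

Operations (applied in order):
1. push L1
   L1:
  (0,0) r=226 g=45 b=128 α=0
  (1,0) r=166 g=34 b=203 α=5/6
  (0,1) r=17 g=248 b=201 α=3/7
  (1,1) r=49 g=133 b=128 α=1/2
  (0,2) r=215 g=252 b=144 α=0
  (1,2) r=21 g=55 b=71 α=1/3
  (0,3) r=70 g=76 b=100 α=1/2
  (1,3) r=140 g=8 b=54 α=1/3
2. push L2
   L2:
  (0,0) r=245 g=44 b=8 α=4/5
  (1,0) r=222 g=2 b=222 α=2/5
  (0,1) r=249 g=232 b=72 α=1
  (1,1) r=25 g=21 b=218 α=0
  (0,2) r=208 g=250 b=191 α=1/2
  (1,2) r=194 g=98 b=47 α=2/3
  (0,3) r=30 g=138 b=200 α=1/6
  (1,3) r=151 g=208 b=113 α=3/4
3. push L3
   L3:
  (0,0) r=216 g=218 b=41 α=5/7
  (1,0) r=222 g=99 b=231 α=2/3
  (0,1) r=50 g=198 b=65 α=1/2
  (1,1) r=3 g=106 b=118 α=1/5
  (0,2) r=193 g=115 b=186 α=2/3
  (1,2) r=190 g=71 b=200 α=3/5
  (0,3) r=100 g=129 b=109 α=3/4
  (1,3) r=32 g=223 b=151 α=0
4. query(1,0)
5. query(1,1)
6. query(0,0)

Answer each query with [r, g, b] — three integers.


query (1,0) [L1,L2,L3] — begin 0,0,0
+L1 (α=5/6) → [415/3, 85/3, 1015/6]
+L2 (α=2/5) → [859/5, 89/5, 1903/10]
+L3 (α=2/3) → [3079/15, 1079/15, 6523/30]
= [205, 72, 217]

at x=1,y=1 over L1,L2,L3:
+L1 (α=1/2) → [49/2, 133/2, 64]
+L2 (α=0) → [49/2, 133/2, 64]
+L3 (α=1/5) → [101/5, 372/5, 374/5]
= [20, 74, 75]

query (0,0) [L1,L2,L3] — begin 0,0,0
+L1 (α=0) → [0, 0, 0]
+L2 (α=4/5) → [196, 176/5, 32/5]
+L3 (α=5/7) → [1472/7, 5802/35, 1089/35]
= [210, 166, 31]


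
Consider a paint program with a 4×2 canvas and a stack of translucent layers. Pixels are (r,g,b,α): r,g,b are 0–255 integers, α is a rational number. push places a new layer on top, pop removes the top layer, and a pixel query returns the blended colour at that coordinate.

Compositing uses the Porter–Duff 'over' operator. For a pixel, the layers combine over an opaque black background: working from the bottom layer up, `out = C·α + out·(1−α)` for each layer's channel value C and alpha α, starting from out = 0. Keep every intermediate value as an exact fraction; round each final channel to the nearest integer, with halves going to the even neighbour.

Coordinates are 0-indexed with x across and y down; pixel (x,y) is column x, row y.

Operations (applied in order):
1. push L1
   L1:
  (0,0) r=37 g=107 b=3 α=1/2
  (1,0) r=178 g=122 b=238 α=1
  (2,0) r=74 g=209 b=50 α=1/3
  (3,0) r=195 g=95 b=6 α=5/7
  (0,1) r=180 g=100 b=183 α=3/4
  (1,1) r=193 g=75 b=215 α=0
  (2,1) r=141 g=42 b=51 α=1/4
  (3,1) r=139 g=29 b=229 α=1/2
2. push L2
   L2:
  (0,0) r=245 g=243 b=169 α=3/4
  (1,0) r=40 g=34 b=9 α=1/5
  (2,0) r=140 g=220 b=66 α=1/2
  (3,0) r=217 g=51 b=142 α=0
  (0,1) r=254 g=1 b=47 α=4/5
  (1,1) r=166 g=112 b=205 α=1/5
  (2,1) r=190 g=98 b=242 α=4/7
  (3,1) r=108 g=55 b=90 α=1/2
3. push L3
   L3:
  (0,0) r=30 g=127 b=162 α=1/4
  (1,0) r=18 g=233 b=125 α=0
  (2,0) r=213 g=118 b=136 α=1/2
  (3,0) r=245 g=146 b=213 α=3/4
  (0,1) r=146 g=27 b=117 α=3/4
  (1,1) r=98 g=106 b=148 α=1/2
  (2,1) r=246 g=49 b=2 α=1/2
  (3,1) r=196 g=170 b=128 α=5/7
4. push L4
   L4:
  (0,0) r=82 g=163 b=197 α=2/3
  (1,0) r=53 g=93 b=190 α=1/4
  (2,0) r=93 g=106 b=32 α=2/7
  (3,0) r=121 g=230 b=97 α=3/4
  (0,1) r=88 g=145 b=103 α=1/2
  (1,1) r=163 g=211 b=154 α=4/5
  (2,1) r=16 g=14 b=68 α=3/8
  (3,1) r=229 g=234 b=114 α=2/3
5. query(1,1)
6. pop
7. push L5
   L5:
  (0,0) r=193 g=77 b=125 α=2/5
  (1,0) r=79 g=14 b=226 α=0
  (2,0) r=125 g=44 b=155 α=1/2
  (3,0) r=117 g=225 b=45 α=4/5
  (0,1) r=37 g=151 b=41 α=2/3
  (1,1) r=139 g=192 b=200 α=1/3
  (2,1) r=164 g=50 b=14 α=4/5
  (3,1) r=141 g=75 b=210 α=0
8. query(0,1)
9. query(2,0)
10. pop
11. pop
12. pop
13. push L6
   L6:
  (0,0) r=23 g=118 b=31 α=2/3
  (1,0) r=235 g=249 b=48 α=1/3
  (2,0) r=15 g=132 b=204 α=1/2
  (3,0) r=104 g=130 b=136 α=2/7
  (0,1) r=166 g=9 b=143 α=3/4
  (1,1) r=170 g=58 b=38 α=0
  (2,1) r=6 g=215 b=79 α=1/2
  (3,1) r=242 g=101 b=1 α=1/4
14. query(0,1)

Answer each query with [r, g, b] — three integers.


(1,1) stack=L1,L2,L3,L4; from [0,0,0]:
+L1 (α=0) → [0, 0, 0]
+L2 (α=1/5) → [166/5, 112/5, 41]
+L3 (α=1/2) → [328/5, 321/5, 189/2]
+L4 (α=4/5) → [3588/25, 4541/25, 1421/10]
= [144, 182, 142]

query (0,1) [L1,L2,L3,L5] — begin 0,0,0
L1 α=3/4: [135, 75, 549/4]
L2 α=4/5: [1151/5, 79/5, 1301/20]
L3 α=3/4: [3341/20, 121/5, 8321/80]
L5 α=2/3: [1607/20, 1631/15, 14881/240]
rounded: [80, 109, 62]

at x=2,y=0 over L1,L2,L3,L5:
+L1 (α=1/3) → [74/3, 209/3, 50/3]
+L2 (α=1/2) → [247/3, 869/6, 124/3]
+L3 (α=1/2) → [443/3, 1577/12, 266/3]
+L5 (α=1/2) → [409/3, 2105/24, 731/6]
= [136, 88, 122]

(0,1) stack=L1,L6; from [0,0,0]:
after L1 α=3/4: [135, 75, 549/4]
after L6 α=3/4: [633/4, 51/2, 2265/16]
= [158, 26, 142]


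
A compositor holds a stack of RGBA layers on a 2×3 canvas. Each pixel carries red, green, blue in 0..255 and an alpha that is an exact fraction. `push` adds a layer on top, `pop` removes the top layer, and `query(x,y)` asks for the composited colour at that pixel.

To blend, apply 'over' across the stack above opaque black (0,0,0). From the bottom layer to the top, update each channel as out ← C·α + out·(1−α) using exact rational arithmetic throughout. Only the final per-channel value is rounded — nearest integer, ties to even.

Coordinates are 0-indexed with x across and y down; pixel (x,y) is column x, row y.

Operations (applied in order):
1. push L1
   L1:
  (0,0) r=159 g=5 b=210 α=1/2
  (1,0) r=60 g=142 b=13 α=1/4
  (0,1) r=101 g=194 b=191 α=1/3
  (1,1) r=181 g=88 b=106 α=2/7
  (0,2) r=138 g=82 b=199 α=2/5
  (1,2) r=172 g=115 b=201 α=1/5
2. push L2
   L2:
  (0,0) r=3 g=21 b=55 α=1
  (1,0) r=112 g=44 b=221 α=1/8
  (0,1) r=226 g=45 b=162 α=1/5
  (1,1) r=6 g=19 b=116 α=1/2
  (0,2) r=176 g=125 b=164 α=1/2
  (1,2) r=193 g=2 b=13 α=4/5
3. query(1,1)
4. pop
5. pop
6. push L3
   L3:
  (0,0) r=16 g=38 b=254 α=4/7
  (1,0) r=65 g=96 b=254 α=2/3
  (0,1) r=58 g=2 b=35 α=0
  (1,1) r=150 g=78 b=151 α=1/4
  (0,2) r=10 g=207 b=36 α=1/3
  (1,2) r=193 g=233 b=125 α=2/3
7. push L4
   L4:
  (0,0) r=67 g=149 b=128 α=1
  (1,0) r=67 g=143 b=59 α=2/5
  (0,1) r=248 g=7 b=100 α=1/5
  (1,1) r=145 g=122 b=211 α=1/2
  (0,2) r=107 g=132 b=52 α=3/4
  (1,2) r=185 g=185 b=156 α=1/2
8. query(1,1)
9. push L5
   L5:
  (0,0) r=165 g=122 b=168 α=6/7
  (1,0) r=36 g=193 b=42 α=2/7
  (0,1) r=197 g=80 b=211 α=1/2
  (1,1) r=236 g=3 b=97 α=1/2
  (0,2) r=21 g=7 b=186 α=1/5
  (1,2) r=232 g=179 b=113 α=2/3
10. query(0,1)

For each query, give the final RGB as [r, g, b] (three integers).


query (1,1) [L1,L2] — begin 0,0,0
+L1 (α=2/7) → [362/7, 176/7, 212/7]
+L2 (α=1/2) → [202/7, 309/14, 512/7]
= [29, 22, 73]

(1,1) stack=L3,L4; from [0,0,0]:
+L3 (α=1/4) → [75/2, 39/2, 151/4]
+L4 (α=1/2) → [365/4, 283/4, 995/8]
→ [91, 71, 124]

at x=0,y=1 over L3,L4,L5:
L3 α=0: [0, 0, 0]
L4 α=1/5: [248/5, 7/5, 20]
L5 α=1/2: [1233/10, 407/10, 231/2]
rounded: [123, 41, 116]


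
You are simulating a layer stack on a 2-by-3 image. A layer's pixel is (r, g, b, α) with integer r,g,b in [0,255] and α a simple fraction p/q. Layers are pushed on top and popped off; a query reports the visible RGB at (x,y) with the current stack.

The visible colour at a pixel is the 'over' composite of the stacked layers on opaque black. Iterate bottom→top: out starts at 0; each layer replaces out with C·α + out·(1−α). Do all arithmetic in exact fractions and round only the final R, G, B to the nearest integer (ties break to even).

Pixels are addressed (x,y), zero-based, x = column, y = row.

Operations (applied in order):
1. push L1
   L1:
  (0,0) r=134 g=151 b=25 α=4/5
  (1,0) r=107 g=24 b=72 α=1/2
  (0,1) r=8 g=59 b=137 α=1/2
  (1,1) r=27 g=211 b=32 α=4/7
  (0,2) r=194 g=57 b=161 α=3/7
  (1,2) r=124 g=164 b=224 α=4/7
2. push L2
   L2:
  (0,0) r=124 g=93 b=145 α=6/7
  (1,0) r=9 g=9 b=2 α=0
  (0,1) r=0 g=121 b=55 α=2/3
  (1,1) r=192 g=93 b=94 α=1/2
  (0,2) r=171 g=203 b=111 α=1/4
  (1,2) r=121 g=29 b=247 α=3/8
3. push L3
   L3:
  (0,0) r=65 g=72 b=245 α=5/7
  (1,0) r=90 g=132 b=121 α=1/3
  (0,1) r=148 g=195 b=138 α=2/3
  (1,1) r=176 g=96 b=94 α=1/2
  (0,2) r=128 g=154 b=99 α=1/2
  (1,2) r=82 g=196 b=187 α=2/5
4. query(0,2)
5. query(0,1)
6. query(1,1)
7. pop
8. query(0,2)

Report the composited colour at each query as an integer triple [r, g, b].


query (0,2) [L1,L2,L3] — begin 0,0,0
+L1 (α=3/7) → [582/7, 171/7, 69]
+L2 (α=1/4) → [2943/28, 967/14, 159/2]
+L3 (α=1/2) → [6527/56, 3123/28, 357/4]
→ [117, 112, 89]

(0,1) stack=L1,L2,L3; from [0,0,0]:
after L1 α=1/2: [4, 59/2, 137/2]
after L2 α=2/3: [4/3, 181/2, 119/2]
after L3 α=2/3: [892/9, 961/6, 671/6]
→ [99, 160, 112]

query (1,1) [L1,L2,L3] — begin 0,0,0
L1 α=4/7: [108/7, 844/7, 128/7]
L2 α=1/2: [726/7, 1495/14, 393/7]
L3 α=1/2: [979/7, 2839/28, 1051/14]
rounded: [140, 101, 75]

at x=0,y=2 over L1,L2:
after L1 α=3/7: [582/7, 171/7, 69]
after L2 α=1/4: [2943/28, 967/14, 159/2]
→ [105, 69, 80]
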